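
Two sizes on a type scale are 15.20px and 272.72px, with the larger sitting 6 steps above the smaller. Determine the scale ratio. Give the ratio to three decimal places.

r⁶ = 272.72 / 15.20, so r = (272.72/15.20)^(1/6).
r = 17.9421^(1/6) ≈ 1.6180

1.618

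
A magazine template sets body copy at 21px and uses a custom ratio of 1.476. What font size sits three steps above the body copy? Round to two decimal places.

67.53px

21.0 × 1.476³ = 21.0 × 3.21558 ≈ 67.53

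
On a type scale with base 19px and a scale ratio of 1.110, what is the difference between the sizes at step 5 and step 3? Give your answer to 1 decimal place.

Step 3: 19.0 × 1.110³ = 25.985px
Step 5: 19.0 × 1.110⁵ = 32.016px
Difference: 32.016 − 25.985 = 6.031px

6.0px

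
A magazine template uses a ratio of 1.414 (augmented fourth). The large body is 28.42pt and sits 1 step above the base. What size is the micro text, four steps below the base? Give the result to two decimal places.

5.03pt

28.42 ÷ 1.414⁵ = 28.42 ÷ 5.65258 ≈ 5.028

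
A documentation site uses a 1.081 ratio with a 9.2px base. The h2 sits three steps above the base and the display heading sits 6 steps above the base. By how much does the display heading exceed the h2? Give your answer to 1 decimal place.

Step 3: 9.2 × 1.081³ = 11.622px
Step 6: 9.2 × 1.081⁶ = 14.681px
Difference: 14.681 − 11.622 = 3.059px

3.1px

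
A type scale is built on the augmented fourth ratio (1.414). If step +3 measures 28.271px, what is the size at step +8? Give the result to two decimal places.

159.80px

Moving from step +3 to step +8 is 5 steps up, so multiply by r⁵.
28.271 × 1.414⁵ = 28.271 × 5.65258 ≈ 159.804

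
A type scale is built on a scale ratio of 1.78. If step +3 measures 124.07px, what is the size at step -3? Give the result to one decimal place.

3.9px

124.07 ÷ 1.78⁶ = 124.07 ÷ 31.80680 ≈ 3.901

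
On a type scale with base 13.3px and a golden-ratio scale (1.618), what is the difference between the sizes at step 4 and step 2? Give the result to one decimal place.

56.3px

Step 2: 13.3 × 1.618² = 34.818px
Step 4: 13.3 × 1.618⁴ = 91.152px
Difference: 91.152 − 34.818 = 56.334px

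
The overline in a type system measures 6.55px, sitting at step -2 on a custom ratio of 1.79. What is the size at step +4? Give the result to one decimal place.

Moving from step -2 to step +4 is 6 steps up, so multiply by r⁶.
6.55 × 1.79⁶ = 6.55 × 32.89411 ≈ 215.456

215.5px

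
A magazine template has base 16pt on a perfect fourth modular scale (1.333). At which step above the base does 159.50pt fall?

1.333ⁿ = 159.50 / 16 = 9.9688
n = ln(9.9688) / ln(1.333) = 2.2995 / 0.2874 ≈ 8.00

8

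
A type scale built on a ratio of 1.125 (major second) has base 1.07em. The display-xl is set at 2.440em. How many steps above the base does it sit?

7

1.125ⁿ = 2.440 / 1.07 = 2.2804
n = ln(2.2804) / ln(1.125) = 0.8243 / 0.1178 ≈ 7.00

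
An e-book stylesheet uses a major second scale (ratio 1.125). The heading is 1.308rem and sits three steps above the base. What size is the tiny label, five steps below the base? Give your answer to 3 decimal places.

0.510rem

The gap is -5 − (3) = -8 steps, so the factor is 1.125^-8.
1.308 ÷ 1.125⁸ = 1.308 ÷ 2.56578 ≈ 0.510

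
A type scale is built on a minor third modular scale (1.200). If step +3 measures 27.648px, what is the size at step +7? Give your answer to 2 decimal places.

27.648 × 1.200⁴ = 27.648 × 2.07360 ≈ 57.331

57.33px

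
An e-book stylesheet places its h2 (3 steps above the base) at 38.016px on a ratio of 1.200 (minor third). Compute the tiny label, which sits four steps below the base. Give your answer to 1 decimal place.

The gap is -4 − (3) = -7 steps, so the factor is 1.200^-7.
38.016 ÷ 1.200⁷ = 38.016 ÷ 3.58318 ≈ 10.610

10.6px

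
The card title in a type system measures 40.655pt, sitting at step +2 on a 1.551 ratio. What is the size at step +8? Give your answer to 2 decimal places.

40.655 × 1.551⁶ = 40.655 × 13.92101 ≈ 565.959

565.96pt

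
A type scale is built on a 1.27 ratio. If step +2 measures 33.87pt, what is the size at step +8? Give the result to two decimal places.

142.11pt

The gap is 8 − (2) = 6 steps, so the factor is 1.27^6.
33.87 × 1.27⁶ = 33.87 × 4.19587 ≈ 142.114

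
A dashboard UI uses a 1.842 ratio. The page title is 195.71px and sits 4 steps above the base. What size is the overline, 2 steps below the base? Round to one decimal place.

The gap is -2 − (4) = -6 steps, so the factor is 1.842^-6.
195.71 ÷ 1.842⁶ = 195.71 ÷ 39.06050 ≈ 5.010

5.0px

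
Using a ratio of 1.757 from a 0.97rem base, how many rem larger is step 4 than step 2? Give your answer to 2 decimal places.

6.25rem

Step 2: 0.97 × 1.757² = 2.9944rem
Step 4: 0.97 × 1.757⁴ = 9.2440rem
Difference: 9.2440 − 2.9944 = 6.2496rem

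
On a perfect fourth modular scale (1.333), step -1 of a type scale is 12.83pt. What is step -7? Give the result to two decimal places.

2.29pt

Moving from step -1 to step -7 is 6 steps down, so divide by r⁶.
12.83 ÷ 1.333⁶ = 12.83 ÷ 5.61023 ≈ 2.287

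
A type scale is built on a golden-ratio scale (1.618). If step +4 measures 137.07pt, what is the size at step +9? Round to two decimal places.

1519.97pt

The gap is 9 − (4) = 5 steps, so the factor is 1.618^5.
137.07 × 1.618⁵ = 137.07 × 11.08901 ≈ 1519.970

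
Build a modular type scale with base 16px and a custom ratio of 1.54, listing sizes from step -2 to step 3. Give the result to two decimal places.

Step -2: 16.0 ÷ 1.54² = 6.75
Step -1: 16.0 ÷ 1.54 = 10.39
Step 0: 16px
Step 1: 16.0 × 1.54 = 24.64
Step 2: 16.0 × 1.54² = 37.95
Step 3: 16.0 × 1.54³ = 58.44

6.75px, 10.39px, 16.00px, 24.64px, 37.95px, 58.44px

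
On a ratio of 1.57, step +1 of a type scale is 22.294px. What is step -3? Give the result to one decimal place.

22.294 ÷ 1.57⁴ = 22.294 ÷ 6.07573 ≈ 3.669

3.7px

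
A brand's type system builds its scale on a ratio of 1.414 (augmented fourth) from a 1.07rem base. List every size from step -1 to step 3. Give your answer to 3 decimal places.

0.757rem, 1.070rem, 1.513rem, 2.139rem, 3.025rem

Step -1: 1.07 ÷ 1.414 = 0.757
Step 0: 1.07rem
Step 1: 1.07 × 1.414 = 1.513
Step 2: 1.07 × 1.414² = 2.139
Step 3: 1.07 × 1.414³ = 3.025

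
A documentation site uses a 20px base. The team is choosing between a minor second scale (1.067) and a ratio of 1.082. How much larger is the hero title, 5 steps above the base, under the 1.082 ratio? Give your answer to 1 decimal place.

2.0px

Minor second: 20.0 × 1.067⁵ = 27.660px
At 1.082: 20.0 × 1.082⁵ = 29.660px
Difference: 29.660 − 27.660 = 2.000px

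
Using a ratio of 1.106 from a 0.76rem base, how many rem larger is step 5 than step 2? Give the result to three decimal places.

Step 2: 0.76 × 1.106² = 0.92966rem
Step 5: 0.76 × 1.106⁵ = 1.25774rem
Difference: 1.25774 − 0.92966 = 0.32808rem

0.328rem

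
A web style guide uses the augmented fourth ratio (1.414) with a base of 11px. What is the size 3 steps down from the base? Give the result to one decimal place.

A modular type scale is a geometric sequence: sizeₙ = base × rⁿ.
11.0 ÷ 1.414³ = 11.0 ÷ 2.82715 ≈ 3.89

3.9px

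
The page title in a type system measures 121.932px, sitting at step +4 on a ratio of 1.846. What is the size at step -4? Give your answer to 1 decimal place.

Moving from step +4 to step -4 is 8 steps down, so divide by r⁸.
121.932 ÷ 1.846⁸ = 121.932 ÷ 134.85081 ≈ 0.904

0.9px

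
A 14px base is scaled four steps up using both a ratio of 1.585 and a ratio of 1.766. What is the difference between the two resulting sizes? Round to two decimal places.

At 1.585: 14.0 × 1.585⁴ = 88.3578px
At 1.766: 14.0 × 1.766⁴ = 136.1729px
Difference: 136.1729 − 88.3578 = 47.8151px

47.82px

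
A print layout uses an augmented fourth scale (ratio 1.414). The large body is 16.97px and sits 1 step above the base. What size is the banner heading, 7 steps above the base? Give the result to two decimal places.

135.64px

Moving from step +1 to step +7 is 6 steps up, so multiply by r⁶.
16.97 × 1.414⁶ = 16.97 × 7.99275 ≈ 135.637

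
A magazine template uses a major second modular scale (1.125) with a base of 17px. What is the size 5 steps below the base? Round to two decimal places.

Every step multiplies by the scale ratio.
17.0 ÷ 1.125⁵ = 17.0 ÷ 1.80203 ≈ 9.43

9.43px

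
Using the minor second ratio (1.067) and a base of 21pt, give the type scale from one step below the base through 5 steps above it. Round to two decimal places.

Step -1: 21.0 ÷ 1.067 = 19.68
Step 0: 21pt
Step 1: 21.0 × 1.067 = 22.41
Step 2: 21.0 × 1.067² = 23.91
Step 3: 21.0 × 1.067³ = 25.51
Step 4: 21.0 × 1.067⁴ = 27.22
Step 5: 21.0 × 1.067⁵ = 29.04

19.68pt, 21.00pt, 22.41pt, 23.91pt, 25.51pt, 27.22pt, 29.04pt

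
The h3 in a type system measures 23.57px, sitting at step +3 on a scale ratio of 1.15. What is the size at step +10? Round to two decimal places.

23.57 × 1.15⁷ = 23.57 × 2.66002 ≈ 62.697

62.70px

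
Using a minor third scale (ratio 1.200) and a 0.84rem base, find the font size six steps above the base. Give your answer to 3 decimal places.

A modular type scale is a geometric sequence: sizeₙ = base × rⁿ.
0.84 × 1.200⁶ = 0.84 × 2.98598 ≈ 2.508

2.508rem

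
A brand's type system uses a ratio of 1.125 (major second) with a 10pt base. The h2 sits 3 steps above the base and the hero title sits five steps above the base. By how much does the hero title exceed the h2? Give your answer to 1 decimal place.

3.8pt

Step 3: 10.0 × 1.125³ = 14.238pt
Step 5: 10.0 × 1.125⁵ = 18.020pt
Difference: 18.020 − 14.238 = 3.782pt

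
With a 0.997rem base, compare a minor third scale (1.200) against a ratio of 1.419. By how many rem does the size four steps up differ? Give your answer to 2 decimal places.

Minor third: 0.997 × 1.200⁴ = 2.0674rem
At 1.419: 0.997 × 1.419⁴ = 4.0423rem
Difference: 4.0423 − 2.0674 = 1.9749rem

1.97rem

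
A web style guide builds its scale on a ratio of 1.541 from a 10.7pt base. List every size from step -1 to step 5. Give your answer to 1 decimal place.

6.9pt, 10.7pt, 16.5pt, 25.4pt, 39.2pt, 60.3pt, 93.0pt

Step -1: 10.7 ÷ 1.541 = 6.9
Step 0: 10.7pt
Step 1: 10.7 × 1.541 = 16.5
Step 2: 10.7 × 1.541² = 25.4
Step 3: 10.7 × 1.541³ = 39.2
Step 4: 10.7 × 1.541⁴ = 60.3
Step 5: 10.7 × 1.541⁵ = 93.0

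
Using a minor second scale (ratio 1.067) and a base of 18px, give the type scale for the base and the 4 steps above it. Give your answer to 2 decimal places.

Step 0: 18px
Step 1: 18.0 × 1.067 = 19.21
Step 2: 18.0 × 1.067² = 20.49
Step 3: 18.0 × 1.067³ = 21.87
Step 4: 18.0 × 1.067⁴ = 23.33

18.00px, 19.21px, 20.49px, 21.87px, 23.33px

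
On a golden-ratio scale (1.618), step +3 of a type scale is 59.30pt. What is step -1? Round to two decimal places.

8.65pt

59.30 ÷ 1.618⁴ = 59.30 ÷ 6.85353 ≈ 8.652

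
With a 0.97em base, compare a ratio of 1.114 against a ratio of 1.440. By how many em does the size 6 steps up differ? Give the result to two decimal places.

At 1.114: 0.97 × 1.114⁶ = 1.8539em
At 1.440: 0.97 × 1.440⁶ = 8.6486em
Difference: 8.6486 − 1.8539 = 6.7947em

6.79em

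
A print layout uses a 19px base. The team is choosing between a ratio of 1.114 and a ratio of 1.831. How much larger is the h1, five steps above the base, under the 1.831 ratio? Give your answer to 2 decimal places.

358.42px

At 1.114: 19.0 × 1.114⁵ = 32.5971px
At 1.831: 19.0 × 1.831⁵ = 391.0167px
Difference: 391.0167 − 32.5971 = 358.4196px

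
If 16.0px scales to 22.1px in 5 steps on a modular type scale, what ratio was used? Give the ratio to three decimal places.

The ratio satisfies 16.0 × r⁵ = 22.1, so r = (22.1 / 16.0)^(1/5).
r = 1.3813^(1/5) ≈ 1.0667

1.067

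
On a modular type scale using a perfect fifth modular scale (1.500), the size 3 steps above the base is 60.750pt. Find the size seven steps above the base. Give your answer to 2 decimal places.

The gap is 7 − (3) = 4 steps, so the factor is 1.500^4.
60.750 × 1.500⁴ = 60.750 × 5.06250 ≈ 307.547

307.55pt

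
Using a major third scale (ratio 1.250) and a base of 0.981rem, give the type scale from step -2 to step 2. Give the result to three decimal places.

Step -2: 0.981 ÷ 1.250² = 0.628
Step -1: 0.981 ÷ 1.250 = 0.785
Step 0: 0.981rem
Step 1: 0.981 × 1.250 = 1.226
Step 2: 0.981 × 1.250² = 1.533

0.628rem, 0.785rem, 0.981rem, 1.226rem, 1.533rem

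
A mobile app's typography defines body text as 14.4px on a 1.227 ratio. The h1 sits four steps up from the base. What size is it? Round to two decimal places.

14.4 × 1.227⁴ = 14.4 × 2.26662 ≈ 32.64

32.64px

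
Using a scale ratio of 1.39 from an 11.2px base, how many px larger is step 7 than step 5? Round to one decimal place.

Step 5: 11.2 × 1.39⁵ = 58.116px
Step 7: 11.2 × 1.39⁷ = 112.285px
Difference: 112.285 − 58.116 = 54.169px

54.2px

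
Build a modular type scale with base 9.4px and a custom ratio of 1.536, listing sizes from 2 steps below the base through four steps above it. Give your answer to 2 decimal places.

Step -2: 9.4 ÷ 1.536² = 3.98
Step -1: 9.4 ÷ 1.536 = 6.12
Step 0: 9.4px
Step 1: 9.4 × 1.536 = 14.44
Step 2: 9.4 × 1.536² = 22.18
Step 3: 9.4 × 1.536³ = 34.06
Step 4: 9.4 × 1.536⁴ = 52.32

3.98px, 6.12px, 9.40px, 14.44px, 22.18px, 34.06px, 52.32px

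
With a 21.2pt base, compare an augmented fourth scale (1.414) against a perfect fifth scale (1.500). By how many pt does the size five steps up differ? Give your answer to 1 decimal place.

41.2pt

Augmented fourth: 21.2 × 1.414⁵ = 119.835pt
Perfect fifth: 21.2 × 1.500⁵ = 160.987pt
Difference: 160.987 − 119.835 = 41.152pt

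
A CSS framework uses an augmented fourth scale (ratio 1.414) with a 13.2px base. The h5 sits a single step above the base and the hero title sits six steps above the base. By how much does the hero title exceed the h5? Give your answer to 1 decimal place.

Step 1: 13.2 × 1.414 = 18.665px
Step 6: 13.2 × 1.414⁶ = 105.504px
Difference: 105.504 − 18.665 = 86.839px

86.8px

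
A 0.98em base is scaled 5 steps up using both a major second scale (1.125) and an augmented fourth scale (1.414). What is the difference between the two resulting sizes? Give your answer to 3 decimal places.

3.774em

Major second: 0.98 × 1.125⁵ = 1.76599em
Augmented fourth: 0.98 × 1.414⁵ = 5.53953em
Difference: 5.53953 − 1.76599 = 3.77354em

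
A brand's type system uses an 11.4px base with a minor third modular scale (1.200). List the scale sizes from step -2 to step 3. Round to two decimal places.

7.92px, 9.50px, 11.40px, 13.68px, 16.42px, 19.70px

Step -2: 11.4 ÷ 1.200² = 7.92
Step -1: 11.4 ÷ 1.200 = 9.50
Step 0: 11.4px
Step 1: 11.4 × 1.200 = 13.68
Step 2: 11.4 × 1.200² = 16.42
Step 3: 11.4 × 1.200³ = 19.70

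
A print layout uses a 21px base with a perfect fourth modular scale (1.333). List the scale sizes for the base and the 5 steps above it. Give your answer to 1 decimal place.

21.0px, 28.0px, 37.3px, 49.7px, 66.3px, 88.4px

Step 0: 21px
Step 1: 21.0 × 1.333 = 28.0
Step 2: 21.0 × 1.333² = 37.3
Step 3: 21.0 × 1.333³ = 49.7
Step 4: 21.0 × 1.333⁴ = 66.3
Step 5: 21.0 × 1.333⁵ = 88.4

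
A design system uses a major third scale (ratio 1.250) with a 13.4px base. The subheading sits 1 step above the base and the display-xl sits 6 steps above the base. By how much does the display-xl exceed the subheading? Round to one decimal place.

34.4px

Step 1: 13.4 × 1.250 = 16.750px
Step 6: 13.4 × 1.250⁶ = 51.117px
Difference: 51.117 − 16.750 = 34.367px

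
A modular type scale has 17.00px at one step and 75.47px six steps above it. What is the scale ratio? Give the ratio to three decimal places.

1.282

The ratio satisfies 17.00 × r⁶ = 75.47, so r = (75.47 / 17.00)^(1/6).
r = 4.4394^(1/6) ≈ 1.2820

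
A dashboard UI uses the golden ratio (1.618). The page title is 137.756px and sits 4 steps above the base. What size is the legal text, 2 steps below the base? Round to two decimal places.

Moving from step +4 to step -2 is 6 steps down, so divide by r⁶.
137.756 ÷ 1.618⁶ = 137.756 ÷ 17.94201 ≈ 7.678

7.68px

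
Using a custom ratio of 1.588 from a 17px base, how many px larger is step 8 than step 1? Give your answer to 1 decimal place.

660.5px

Step 1: 17.0 × 1.588 = 26.996px
Step 8: 17.0 × 1.588⁸ = 687.469px
Difference: 687.469 − 26.996 = 660.473px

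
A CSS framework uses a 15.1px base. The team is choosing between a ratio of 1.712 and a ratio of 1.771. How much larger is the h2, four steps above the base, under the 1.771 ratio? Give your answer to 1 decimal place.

18.8px

At 1.712: 15.1 × 1.712⁴ = 129.716px
At 1.771: 15.1 × 1.771⁴ = 148.543px
Difference: 148.543 − 129.716 = 18.827px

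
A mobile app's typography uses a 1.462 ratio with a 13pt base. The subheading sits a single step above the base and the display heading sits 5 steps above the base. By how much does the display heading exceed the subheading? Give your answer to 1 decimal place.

67.8pt

Step 1: 13.0 × 1.462 = 19.006pt
Step 5: 13.0 × 1.462⁵ = 86.832pt
Difference: 86.832 − 19.006 = 67.826pt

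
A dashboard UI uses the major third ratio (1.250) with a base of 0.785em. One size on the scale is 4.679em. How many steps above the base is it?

8

1.250ⁿ = 4.679 / 0.785 = 5.9605
n = ln(5.9605) / ln(1.250) = 1.7852 / 0.2231 ≈ 8.00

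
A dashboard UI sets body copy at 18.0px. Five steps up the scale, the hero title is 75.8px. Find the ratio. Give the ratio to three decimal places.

1.333

r⁵ = 75.8 / 18.0, so r = (75.8/18.0)^(1/5).
r = 4.2111^(1/5) ≈ 1.3332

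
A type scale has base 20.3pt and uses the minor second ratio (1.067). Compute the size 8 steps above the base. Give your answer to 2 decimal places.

Every step multiplies by the scale ratio.
20.3 × 1.067⁸ = 20.3 × 1.68002 ≈ 34.10

34.10pt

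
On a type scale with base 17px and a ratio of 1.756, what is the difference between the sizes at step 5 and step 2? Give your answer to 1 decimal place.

231.4px

Step 2: 17.0 × 1.756² = 52.420px
Step 5: 17.0 × 1.756⁵ = 283.839px
Difference: 283.839 − 52.420 = 231.419px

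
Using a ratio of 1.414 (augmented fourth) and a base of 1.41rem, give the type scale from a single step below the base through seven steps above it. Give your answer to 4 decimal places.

0.9972rem, 1.4100rem, 1.9937rem, 2.8191rem, 3.9863rem, 5.6366rem, 7.9701rem, 11.2698rem, 15.9355rem

Step -1: 1.41 ÷ 1.414 = 0.9972
Step 0: 1.41rem
Step 1: 1.41 × 1.414 = 1.9937
Step 2: 1.41 × 1.414² = 2.8191
Step 3: 1.41 × 1.414³ = 3.9863
Step 4: 1.41 × 1.414⁴ = 5.6366
Step 5: 1.41 × 1.414⁵ = 7.9701
Step 6: 1.41 × 1.414⁶ = 11.2698
Step 7: 1.41 × 1.414⁷ = 15.9355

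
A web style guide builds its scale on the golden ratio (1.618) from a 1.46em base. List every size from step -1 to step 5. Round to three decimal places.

Step -1: 1.46 ÷ 1.618 = 0.902
Step 0: 1.46em
Step 1: 1.46 × 1.618 = 2.362
Step 2: 1.46 × 1.618² = 3.822
Step 3: 1.46 × 1.618³ = 6.184
Step 4: 1.46 × 1.618⁴ = 10.006
Step 5: 1.46 × 1.618⁵ = 16.190

0.902em, 1.460em, 2.362em, 3.822em, 6.184em, 10.006em, 16.190em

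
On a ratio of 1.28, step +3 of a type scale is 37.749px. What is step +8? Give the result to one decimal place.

37.749 × 1.28⁵ = 37.749 × 3.43597 ≈ 129.705

129.7px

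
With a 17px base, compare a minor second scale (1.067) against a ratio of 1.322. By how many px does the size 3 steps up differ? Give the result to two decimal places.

Minor second: 17.0 × 1.067³ = 20.6511px
At 1.322: 17.0 × 1.322³ = 39.2775px
Difference: 39.2775 − 20.6511 = 18.6264px

18.63px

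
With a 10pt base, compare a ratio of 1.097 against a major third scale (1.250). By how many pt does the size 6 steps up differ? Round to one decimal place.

20.7pt

At 1.097: 10.0 × 1.097⁶ = 17.428pt
Major third: 10.0 × 1.250⁶ = 38.147pt
Difference: 38.147 − 17.428 = 20.719pt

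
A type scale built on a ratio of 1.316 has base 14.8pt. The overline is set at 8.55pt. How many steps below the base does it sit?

2

1.316ⁿ = 14.8 / 8.55 = 1.7310
n = ln(1.7310) / ln(1.316) = 0.5487 / 0.2746 ≈ 2.00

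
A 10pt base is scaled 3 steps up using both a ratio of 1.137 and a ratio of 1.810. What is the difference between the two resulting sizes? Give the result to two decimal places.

At 1.137: 10.0 × 1.137³ = 14.6988pt
At 1.810: 10.0 × 1.810³ = 59.2974pt
Difference: 59.2974 − 14.6988 = 44.5986pt

44.60pt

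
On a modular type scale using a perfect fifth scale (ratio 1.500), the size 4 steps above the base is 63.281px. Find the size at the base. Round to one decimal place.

12.5px

The gap is 0 − (4) = -4 steps, so the factor is 1.500^-4.
63.281 ÷ 1.500⁴ = 63.281 ÷ 5.06250 ≈ 12.500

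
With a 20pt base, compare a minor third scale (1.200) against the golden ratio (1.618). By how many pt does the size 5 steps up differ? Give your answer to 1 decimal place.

Minor third: 20.0 × 1.200⁵ = 49.766pt
Golden ratio: 20.0 × 1.618⁵ = 221.780pt
Difference: 221.780 − 49.766 = 172.014pt

172.0pt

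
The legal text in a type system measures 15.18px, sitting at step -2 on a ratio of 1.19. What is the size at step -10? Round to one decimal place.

3.8px

15.18 ÷ 1.19⁸ = 15.18 ÷ 4.02139 ≈ 3.775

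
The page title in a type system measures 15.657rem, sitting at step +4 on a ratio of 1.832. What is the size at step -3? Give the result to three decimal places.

0.226rem

15.657 ÷ 1.832⁷ = 15.657 ÷ 69.25933 ≈ 0.226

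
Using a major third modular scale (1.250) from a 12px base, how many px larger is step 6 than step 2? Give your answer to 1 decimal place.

Step 2: 12.0 × 1.250² = 18.750px
Step 6: 12.0 × 1.250⁶ = 45.776px
Difference: 45.776 − 18.750 = 27.026px

27.0px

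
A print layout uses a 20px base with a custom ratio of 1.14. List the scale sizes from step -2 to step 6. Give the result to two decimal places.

15.39px, 17.54px, 20.00px, 22.80px, 25.99px, 29.63px, 33.78px, 38.51px, 43.90px

Step -2: 20.0 ÷ 1.14² = 15.39
Step -1: 20.0 ÷ 1.14 = 17.54
Step 0: 20px
Step 1: 20.0 × 1.14 = 22.80
Step 2: 20.0 × 1.14² = 25.99
Step 3: 20.0 × 1.14³ = 29.63
Step 4: 20.0 × 1.14⁴ = 33.78
Step 5: 20.0 × 1.14⁵ = 38.51
Step 6: 20.0 × 1.14⁶ = 43.90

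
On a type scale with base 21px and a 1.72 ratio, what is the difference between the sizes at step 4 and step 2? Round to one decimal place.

121.7px

Step 2: 21.0 × 1.72² = 62.126px
Step 4: 21.0 × 1.72⁴ = 183.795px
Difference: 183.795 − 62.126 = 121.669px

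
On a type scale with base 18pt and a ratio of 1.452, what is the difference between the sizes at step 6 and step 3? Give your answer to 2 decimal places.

113.58pt

Step 3: 18.0 × 1.452³ = 55.1026pt
Step 6: 18.0 × 1.452⁶ = 168.6833pt
Difference: 168.6833 − 55.1026 = 113.5807pt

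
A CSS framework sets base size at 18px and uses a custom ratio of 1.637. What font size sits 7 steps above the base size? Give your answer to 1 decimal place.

Each step on a modular scale multiplies by the ratio, so the size n steps from the base is base × ratioⁿ.
18.0 × 1.637⁷ = 18.0 × 31.50219 ≈ 567.04

567.0px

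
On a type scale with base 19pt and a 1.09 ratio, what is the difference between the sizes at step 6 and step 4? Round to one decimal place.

Step 4: 19.0 × 1.09⁴ = 26.820pt
Step 6: 19.0 × 1.09⁶ = 31.865pt
Difference: 31.865 − 26.820 = 5.045pt

5.0pt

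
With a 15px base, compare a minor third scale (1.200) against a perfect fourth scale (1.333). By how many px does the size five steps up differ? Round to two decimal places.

25.81px

Minor third: 15.0 × 1.200⁵ = 37.3248px
Perfect fourth: 15.0 × 1.333⁵ = 63.1309px
Difference: 63.1309 − 37.3248 = 25.8061px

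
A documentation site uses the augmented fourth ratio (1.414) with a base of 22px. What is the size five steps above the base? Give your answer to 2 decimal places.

A modular type scale is a geometric sequence: sizeₙ = base × rⁿ.
22.0 × 1.414⁵ = 22.0 × 5.65258 ≈ 124.36

124.36px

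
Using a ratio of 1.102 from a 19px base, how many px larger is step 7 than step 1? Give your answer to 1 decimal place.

16.6px

Step 1: 19.0 × 1.102 = 20.938px
Step 7: 19.0 × 1.102⁷ = 37.499px
Difference: 37.499 − 20.938 = 16.561px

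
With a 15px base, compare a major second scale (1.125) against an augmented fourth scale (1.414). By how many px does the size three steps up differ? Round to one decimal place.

Major second: 15.0 × 1.125³ = 21.357px
Augmented fourth: 15.0 × 1.414³ = 42.407px
Difference: 42.407 − 21.357 = 21.050px

21.0px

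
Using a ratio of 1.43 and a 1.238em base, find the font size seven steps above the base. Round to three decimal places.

15.138em

1.238 × 1.43⁷ = 1.238 × 12.22791 ≈ 15.138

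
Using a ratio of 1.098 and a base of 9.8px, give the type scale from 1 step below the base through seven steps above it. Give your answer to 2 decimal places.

8.93px, 9.80px, 10.76px, 11.81px, 12.97px, 14.24px, 15.64px, 17.17px, 18.86px

Step -1: 9.8 ÷ 1.098 = 8.93
Step 0: 9.8px
Step 1: 9.8 × 1.098 = 10.76
Step 2: 9.8 × 1.098² = 11.81
Step 3: 9.8 × 1.098³ = 12.97
Step 4: 9.8 × 1.098⁴ = 14.24
Step 5: 9.8 × 1.098⁵ = 15.64
Step 6: 9.8 × 1.098⁶ = 17.17
Step 7: 9.8 × 1.098⁷ = 18.86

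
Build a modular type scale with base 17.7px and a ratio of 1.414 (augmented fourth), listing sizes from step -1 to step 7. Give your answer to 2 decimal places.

12.52px, 17.70px, 25.03px, 35.39px, 50.04px, 70.76px, 100.05px, 141.47px, 200.04px

Step -1: 17.7 ÷ 1.414 = 12.52
Step 0: 17.7px
Step 1: 17.7 × 1.414 = 25.03
Step 2: 17.7 × 1.414² = 35.39
Step 3: 17.7 × 1.414³ = 50.04
Step 4: 17.7 × 1.414⁴ = 70.76
Step 5: 17.7 × 1.414⁵ = 100.05
Step 6: 17.7 × 1.414⁶ = 141.47
Step 7: 17.7 × 1.414⁷ = 200.04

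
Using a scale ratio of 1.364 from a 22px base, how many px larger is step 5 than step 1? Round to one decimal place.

73.9px

Step 1: 22.0 × 1.364 = 30.008px
Step 5: 22.0 × 1.364⁵ = 103.871px
Difference: 103.871 − 30.008 = 73.863px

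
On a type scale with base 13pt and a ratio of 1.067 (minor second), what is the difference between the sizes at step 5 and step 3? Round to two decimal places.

Step 3: 13.0 × 1.067³ = 15.7920pt
Step 5: 13.0 × 1.067⁵ = 17.9790pt
Difference: 17.9790 − 15.7920 = 2.1870pt

2.19pt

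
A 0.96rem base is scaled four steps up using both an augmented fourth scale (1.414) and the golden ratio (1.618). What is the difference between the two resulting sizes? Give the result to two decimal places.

2.74rem

Augmented fourth: 0.96 × 1.414⁴ = 3.8377rem
Golden ratio: 0.96 × 1.618⁴ = 6.5794rem
Difference: 6.5794 − 3.8377 = 2.7417rem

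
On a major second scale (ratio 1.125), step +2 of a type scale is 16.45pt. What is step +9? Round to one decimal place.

16.45 × 1.125⁷ = 16.45 × 2.28070 ≈ 37.517

37.5pt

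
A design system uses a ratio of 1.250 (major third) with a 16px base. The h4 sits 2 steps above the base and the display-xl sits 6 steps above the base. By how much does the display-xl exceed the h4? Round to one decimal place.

Step 2: 16.0 × 1.250² = 25.000px
Step 6: 16.0 × 1.250⁶ = 61.035px
Difference: 61.035 − 25.000 = 36.035px

36.0px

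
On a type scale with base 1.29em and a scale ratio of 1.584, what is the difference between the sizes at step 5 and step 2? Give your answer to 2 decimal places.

9.63em

Step 2: 1.29 × 1.584² = 3.2367em
Step 5: 1.29 × 1.584⁵ = 12.8637em
Difference: 12.8637 − 3.2367 = 9.6270em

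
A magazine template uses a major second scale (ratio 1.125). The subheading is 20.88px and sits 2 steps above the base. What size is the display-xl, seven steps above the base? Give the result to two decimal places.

37.63px

20.88 × 1.125⁵ = 20.88 × 1.80203 ≈ 37.626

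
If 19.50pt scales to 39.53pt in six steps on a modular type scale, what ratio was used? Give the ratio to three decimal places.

r⁶ = 39.53 / 19.50, so r = (39.53/19.50)^(1/6).
r = 2.0272^(1/6) ≈ 1.1250

1.125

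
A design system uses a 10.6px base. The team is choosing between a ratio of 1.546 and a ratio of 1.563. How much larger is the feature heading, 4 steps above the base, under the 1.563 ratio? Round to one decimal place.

At 1.546: 10.6 × 1.546⁴ = 60.554px
At 1.563: 10.6 × 1.563⁴ = 63.262px
Difference: 63.262 − 60.554 = 2.708px

2.7px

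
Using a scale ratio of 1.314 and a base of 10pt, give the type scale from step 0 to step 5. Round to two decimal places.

10.00pt, 13.14pt, 17.27pt, 22.69pt, 29.81pt, 39.17pt

Step 0: 10pt
Step 1: 10.0 × 1.314 = 13.14
Step 2: 10.0 × 1.314² = 17.27
Step 3: 10.0 × 1.314³ = 22.69
Step 4: 10.0 × 1.314⁴ = 29.81
Step 5: 10.0 × 1.314⁵ = 39.17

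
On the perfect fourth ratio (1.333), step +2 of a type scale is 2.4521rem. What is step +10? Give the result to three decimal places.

The gap is 10 − (2) = 8 steps, so the factor is 1.333^8.
2.4521 × 1.333⁸ = 2.4521 × 9.96876 ≈ 24.444

24.444rem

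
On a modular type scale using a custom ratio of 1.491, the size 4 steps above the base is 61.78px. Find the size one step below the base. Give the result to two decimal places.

8.38px

Moving from step +4 to step -1 is 5 steps down, so divide by r⁵.
61.78 ÷ 1.491⁵ = 61.78 ÷ 7.36865 ≈ 8.384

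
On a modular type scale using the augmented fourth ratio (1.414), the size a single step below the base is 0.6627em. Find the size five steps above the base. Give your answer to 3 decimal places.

5.297em

0.6627 × 1.414⁶ = 0.6627 × 7.99275 ≈ 5.297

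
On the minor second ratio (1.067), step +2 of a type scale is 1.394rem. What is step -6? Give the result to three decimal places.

The gap is -6 − (2) = -8 steps, so the factor is 1.067^-8.
1.394 ÷ 1.067⁸ = 1.394 ÷ 1.68002 ≈ 0.830

0.830rem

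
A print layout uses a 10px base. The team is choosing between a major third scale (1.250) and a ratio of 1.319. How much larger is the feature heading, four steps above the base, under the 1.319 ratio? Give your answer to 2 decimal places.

5.85px

Major third: 10.0 × 1.250⁴ = 24.4141px
At 1.319: 10.0 × 1.319⁴ = 30.2677px
Difference: 30.2677 − 24.4141 = 5.8536px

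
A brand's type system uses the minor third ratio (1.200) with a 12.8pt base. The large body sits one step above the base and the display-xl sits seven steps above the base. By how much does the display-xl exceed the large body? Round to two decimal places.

Step 1: 12.8 × 1.200 = 15.3600pt
Step 7: 12.8 × 1.200⁷ = 45.8647pt
Difference: 45.8647 − 15.3600 = 30.5047pt

30.50pt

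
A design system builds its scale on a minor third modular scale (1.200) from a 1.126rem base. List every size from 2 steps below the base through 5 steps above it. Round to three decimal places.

0.782rem, 0.938rem, 1.126rem, 1.351rem, 1.621rem, 1.946rem, 2.335rem, 2.802rem

Step -2: 1.126 ÷ 1.200² = 0.782
Step -1: 1.126 ÷ 1.200 = 0.938
Step 0: 1.126rem
Step 1: 1.126 × 1.200 = 1.351
Step 2: 1.126 × 1.200² = 1.621
Step 3: 1.126 × 1.200³ = 1.946
Step 4: 1.126 × 1.200⁴ = 2.335
Step 5: 1.126 × 1.200⁵ = 2.802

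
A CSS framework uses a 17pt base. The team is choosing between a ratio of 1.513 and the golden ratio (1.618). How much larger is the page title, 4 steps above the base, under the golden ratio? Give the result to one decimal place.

At 1.513: 17.0 × 1.513⁴ = 89.085pt
Golden ratio: 17.0 × 1.618⁴ = 116.510pt
Difference: 116.510 − 89.085 = 27.425pt

27.4pt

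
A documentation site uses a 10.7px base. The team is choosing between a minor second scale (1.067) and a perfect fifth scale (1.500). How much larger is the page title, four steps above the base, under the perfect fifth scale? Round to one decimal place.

Minor second: 10.7 × 1.067⁴ = 13.869px
Perfect fifth: 10.7 × 1.500⁴ = 54.169px
Difference: 54.169 − 13.869 = 40.300px

40.3px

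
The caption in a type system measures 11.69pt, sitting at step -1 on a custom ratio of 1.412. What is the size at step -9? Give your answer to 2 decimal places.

0.74pt

11.69 ÷ 1.412⁸ = 11.69 ÷ 15.80075 ≈ 0.740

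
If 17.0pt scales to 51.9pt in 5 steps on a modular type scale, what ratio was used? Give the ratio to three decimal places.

1.250

The ratio satisfies 17.0 × r⁵ = 51.9, so r = (51.9 / 17.0)^(1/5).
r = 3.0529^(1/5) ≈ 1.2501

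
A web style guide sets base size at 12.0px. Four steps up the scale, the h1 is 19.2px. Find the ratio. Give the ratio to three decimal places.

1.125

The ratio satisfies 12.0 × r⁴ = 19.2, so r = (19.2 / 12.0)^(1/4).
r = 1.6000^(1/4) ≈ 1.1247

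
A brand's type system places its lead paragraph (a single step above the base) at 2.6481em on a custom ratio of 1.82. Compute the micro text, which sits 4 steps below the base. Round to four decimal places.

0.1326em

2.6481 ÷ 1.82⁵ = 2.6481 ÷ 19.96903 ≈ 0.1326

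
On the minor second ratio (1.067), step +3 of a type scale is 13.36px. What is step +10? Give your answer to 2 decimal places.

13.36 × 1.067⁷ = 13.36 × 1.57453 ≈ 21.036

21.04px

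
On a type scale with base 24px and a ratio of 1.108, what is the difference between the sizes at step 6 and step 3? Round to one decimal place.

11.8px

Step 3: 24.0 × 1.108³ = 32.646px
Step 6: 24.0 × 1.108⁶ = 44.407px
Difference: 44.407 − 32.646 = 11.761px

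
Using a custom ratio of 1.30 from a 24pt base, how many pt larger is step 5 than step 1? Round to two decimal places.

Step 1: 24.0 × 1.30 = 31.2000pt
Step 5: 24.0 × 1.30⁵ = 89.1103pt
Difference: 89.1103 − 31.2000 = 57.9103pt

57.91pt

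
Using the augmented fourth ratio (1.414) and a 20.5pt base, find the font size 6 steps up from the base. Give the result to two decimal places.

20.5 × 1.414⁶ = 20.5 × 7.99275 ≈ 163.85

163.85pt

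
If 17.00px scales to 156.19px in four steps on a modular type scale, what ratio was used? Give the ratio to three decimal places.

1.741

r⁴ = 156.19 / 17.00, so r = (156.19/17.00)^(1/4).
r = 9.1876^(1/4) ≈ 1.7410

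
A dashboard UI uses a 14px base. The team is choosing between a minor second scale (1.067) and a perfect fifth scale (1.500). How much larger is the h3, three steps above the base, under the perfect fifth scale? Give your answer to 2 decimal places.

Minor second: 14.0 × 1.067³ = 17.0067px
Perfect fifth: 14.0 × 1.500³ = 47.2500px
Difference: 47.2500 − 17.0067 = 30.2433px

30.24px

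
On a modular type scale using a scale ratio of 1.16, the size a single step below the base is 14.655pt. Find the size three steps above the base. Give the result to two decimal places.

The gap is 3 − (-1) = 4 steps, so the factor is 1.16^4.
14.655 × 1.16⁴ = 14.655 × 1.81064 ≈ 26.535

26.53pt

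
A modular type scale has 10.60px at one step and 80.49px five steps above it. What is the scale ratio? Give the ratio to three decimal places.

r⁵ = 80.49 / 10.60, so r = (80.49/10.60)^(1/5).
r = 7.5934^(1/5) ≈ 1.5000

1.500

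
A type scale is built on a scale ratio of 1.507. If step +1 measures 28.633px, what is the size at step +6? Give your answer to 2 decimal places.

222.55px

Moving from step +1 to step +6 is 5 steps up, so multiply by r⁵.
28.633 × 1.507⁵ = 28.633 × 7.77260 ≈ 222.553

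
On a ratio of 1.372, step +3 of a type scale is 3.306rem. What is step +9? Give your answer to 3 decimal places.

22.051rem

3.306 × 1.372⁶ = 3.306 × 6.66998 ≈ 22.051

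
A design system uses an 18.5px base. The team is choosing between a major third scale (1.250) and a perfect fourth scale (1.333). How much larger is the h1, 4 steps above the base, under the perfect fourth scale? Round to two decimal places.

13.24px

Major third: 18.5 × 1.250⁴ = 45.1660px
Perfect fourth: 18.5 × 1.333⁴ = 58.4107px
Difference: 58.4107 − 45.1660 = 13.2447px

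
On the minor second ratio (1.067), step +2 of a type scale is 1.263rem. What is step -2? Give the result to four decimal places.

The gap is -2 − (2) = -4 steps, so the factor is 1.067^-4.
1.263 ÷ 1.067⁴ = 1.263 ÷ 1.29616 ≈ 0.9744

0.9744rem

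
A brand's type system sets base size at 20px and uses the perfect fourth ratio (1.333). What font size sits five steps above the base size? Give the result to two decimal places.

84.17px

20.0 × 1.333⁵ = 20.0 × 4.20873 ≈ 84.17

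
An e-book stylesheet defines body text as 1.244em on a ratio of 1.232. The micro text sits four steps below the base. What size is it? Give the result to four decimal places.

0.5400em

Every step multiplies by the scale ratio.
1.244 ÷ 1.232⁴ = 1.244 ÷ 2.30379 ≈ 0.5400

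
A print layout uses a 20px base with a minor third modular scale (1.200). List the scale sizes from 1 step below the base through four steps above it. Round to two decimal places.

Step -1: 20.0 ÷ 1.200 = 16.67
Step 0: 20px
Step 1: 20.0 × 1.200 = 24.00
Step 2: 20.0 × 1.200² = 28.80
Step 3: 20.0 × 1.200³ = 34.56
Step 4: 20.0 × 1.200⁴ = 41.47

16.67px, 20.00px, 24.00px, 28.80px, 34.56px, 41.47px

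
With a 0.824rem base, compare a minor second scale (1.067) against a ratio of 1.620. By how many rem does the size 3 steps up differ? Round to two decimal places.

Minor second: 0.824 × 1.067³ = 1.0010rem
At 1.620: 0.824 × 1.620³ = 3.5033rem
Difference: 3.5033 − 1.0010 = 2.5023rem

2.50rem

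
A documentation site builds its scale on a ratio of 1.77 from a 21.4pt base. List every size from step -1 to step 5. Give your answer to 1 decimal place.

12.1pt, 21.4pt, 37.9pt, 67.0pt, 118.7pt, 210.0pt, 371.8pt

Step -1: 21.4 ÷ 1.77 = 12.1
Step 0: 21.4pt
Step 1: 21.4 × 1.77 = 37.9
Step 2: 21.4 × 1.77² = 67.0
Step 3: 21.4 × 1.77³ = 118.7
Step 4: 21.4 × 1.77⁴ = 210.0
Step 5: 21.4 × 1.77⁵ = 371.8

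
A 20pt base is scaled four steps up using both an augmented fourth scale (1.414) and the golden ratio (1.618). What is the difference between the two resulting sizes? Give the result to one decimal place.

Augmented fourth: 20.0 × 1.414⁴ = 79.952pt
Golden ratio: 20.0 × 1.618⁴ = 137.071pt
Difference: 137.071 − 79.952 = 57.119pt

57.1pt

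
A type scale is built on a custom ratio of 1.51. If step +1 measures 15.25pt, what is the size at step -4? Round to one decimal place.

15.25 ÷ 1.51⁵ = 15.25 ÷ 7.85027 ≈ 1.943

1.9pt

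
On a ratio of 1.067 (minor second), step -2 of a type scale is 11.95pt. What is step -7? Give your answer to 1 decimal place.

The gap is -7 − (-2) = -5 steps, so the factor is 1.067^-5.
11.95 ÷ 1.067⁵ = 11.95 ÷ 1.38300 ≈ 8.641

8.6pt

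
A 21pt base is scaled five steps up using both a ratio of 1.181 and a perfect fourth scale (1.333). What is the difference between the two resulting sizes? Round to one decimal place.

40.1pt

At 1.181: 21.0 × 1.181⁵ = 48.247pt
Perfect fourth: 21.0 × 1.333⁵ = 88.383pt
Difference: 88.383 − 48.247 = 40.136pt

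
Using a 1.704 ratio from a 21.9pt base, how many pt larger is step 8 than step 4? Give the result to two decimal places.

Step 4: 21.9 × 1.704⁴ = 184.6386pt
Step 8: 21.9 × 1.704⁸ = 1556.6854pt
Difference: 1556.6854 − 184.6386 = 1372.0468pt

1372.05pt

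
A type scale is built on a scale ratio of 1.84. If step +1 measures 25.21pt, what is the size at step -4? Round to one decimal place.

25.21 ÷ 1.84⁵ = 25.21 ÷ 21.09061 ≈ 1.195

1.2pt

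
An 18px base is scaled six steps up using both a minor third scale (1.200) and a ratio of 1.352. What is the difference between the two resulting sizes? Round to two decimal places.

Minor third: 18.0 × 1.200⁶ = 53.7477px
At 1.352: 18.0 × 1.352⁶ = 109.9342px
Difference: 109.9342 − 53.7477 = 56.1865px

56.19px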